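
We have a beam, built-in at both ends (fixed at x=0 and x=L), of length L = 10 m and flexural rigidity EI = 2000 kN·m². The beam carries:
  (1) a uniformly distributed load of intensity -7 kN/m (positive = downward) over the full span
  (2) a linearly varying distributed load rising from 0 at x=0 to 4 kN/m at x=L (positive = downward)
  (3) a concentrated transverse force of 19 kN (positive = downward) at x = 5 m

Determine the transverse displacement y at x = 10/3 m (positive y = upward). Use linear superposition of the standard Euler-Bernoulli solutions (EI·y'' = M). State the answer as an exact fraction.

Load 1 — uniform load w=-7 kN/m over full span:
  y_1 = -wx²(L-x)²/(24EI) = -(-7)·(10/3)²·(10-(10/3))²/(24·2000) = 35/486 m
Load 2 — triangular load w₀=4 kN/m (0→w₀ over full span):
  y_2 = -w₀x²(L-x)²(x+2L)/(120LEI) = -4·(10/3)²·(10-(10/3))²·((10/3)+2·10)/(120·10·2000) = -14/729 m
Load 3 — point force P=19 kN at a=5 m (b=L-a=5):
  y_3 = -Pb²x²(3aL-(3a+b)x)/(6L³EI)  [x≤a] = -19·5²·(10/3)²·(3·5·10-(3·5+5)·(10/3))/(6·10³·2000) = -95/2592 m
Superposition: y = Σ y_i = 377/23328 m ≈ 0.016161 m

y(10/3) = 377/23328 m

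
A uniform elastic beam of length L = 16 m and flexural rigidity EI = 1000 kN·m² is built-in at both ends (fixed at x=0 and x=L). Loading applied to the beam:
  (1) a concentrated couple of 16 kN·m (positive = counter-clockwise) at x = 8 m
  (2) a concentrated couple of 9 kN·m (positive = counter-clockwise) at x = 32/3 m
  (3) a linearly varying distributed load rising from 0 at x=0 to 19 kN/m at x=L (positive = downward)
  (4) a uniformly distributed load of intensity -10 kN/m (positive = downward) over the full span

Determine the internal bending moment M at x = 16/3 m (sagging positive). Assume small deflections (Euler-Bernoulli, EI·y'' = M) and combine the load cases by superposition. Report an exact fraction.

M(16/3) = -6103/405 kN·m

Load 1 — applied couple M₀=16 kN·m at a=8 m (b=L-a=8):
  M_1 = R_Ax - M_A  [x≤a] with R_A=3/2, M_A=4 = (3/2)·(16/3) - 4 = 4 kN·m
Load 2 — applied couple M₀=9 kN·m at a=32/3 m (b=L-a=16/3):
  M_2 = R_Ax - M_A  [x≤a] with R_A=3/4, M_A=3 = (3/4)·(16/3) - 3 = 1 kN·m
Load 3 — triangular load w₀=19 kN/m (0→w₀ over full span):
  M_3 = 3w₀Lx/20 - w₀L²/30 - w₀x³/(6L) = 3·19·16·(16/3)/20 - 19·16²/30 - 19·(16/3)³/(6·16) = 20672/405 kN·m
Load 4 — uniform load w=-10 kN/m over full span:
  M_4 = wLx/2 - wL²/12 - wx²/2 = (-10)·16·(16/3)/2 - (-10)·16²/12 - (-10)·(16/3)²/2 = -640/9 kN·m
Superposition: M = Σ M_i = -6103/405 kN·m ≈ -15.069136 kN·m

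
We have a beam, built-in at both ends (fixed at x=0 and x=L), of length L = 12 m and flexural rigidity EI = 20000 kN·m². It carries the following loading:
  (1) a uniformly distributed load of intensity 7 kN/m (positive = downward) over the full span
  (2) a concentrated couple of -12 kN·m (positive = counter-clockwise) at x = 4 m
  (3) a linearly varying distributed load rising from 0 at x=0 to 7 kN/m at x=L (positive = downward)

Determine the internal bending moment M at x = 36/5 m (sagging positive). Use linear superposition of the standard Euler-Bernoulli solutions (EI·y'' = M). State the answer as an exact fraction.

M(36/5) = 7524/125 kN·m

Load 1 — uniform load w=7 kN/m over full span:
  M_1 = wLx/2 - wL²/12 - wx²/2 = 7·12·(36/5)/2 - 7·12²/12 - 7·(36/5)²/2 = 924/25 kN·m
Load 2 — applied couple M₀=-12 kN·m at a=4 m (b=L-a=8):
  M_2 = R_Ax - M_A - M₀  [x>a] with R_A=-4/3, M_A=0 = (-4/3)·(36/5) - 0 - (-12) = 12/5 kN·m
Load 3 — triangular load w₀=7 kN/m (0→w₀ over full span):
  M_3 = 3w₀Lx/20 - w₀L²/30 - w₀x³/(6L) = 3·7·12·(36/5)/20 - 7·12²/30 - 7·(36/5)³/(6·12) = 2604/125 kN·m
Superposition: M = Σ M_i = 7524/125 kN·m ≈ 60.192000 kN·m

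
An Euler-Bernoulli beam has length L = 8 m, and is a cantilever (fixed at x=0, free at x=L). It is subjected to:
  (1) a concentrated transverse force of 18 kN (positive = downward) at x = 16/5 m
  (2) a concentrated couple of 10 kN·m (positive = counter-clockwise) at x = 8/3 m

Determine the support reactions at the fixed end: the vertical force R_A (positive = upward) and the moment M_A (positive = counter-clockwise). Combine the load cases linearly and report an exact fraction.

Load 1 — point force P=18 kN at a=16/5 m (b=L-a=24/5):
  R_A = P = 18 kN
  M_A = Pa = 18·(16/5) = 288/5 kN·m
Load 2 — applied couple M₀=10 kN·m at a=8/3 m (b=L-a=16/3):
  R_A = 0 kN
  M_A = -M₀ = -10 kN·m
Superposition: R_A = 18 kN, M_A = 238/5 kN·m

R_A = 18 kN, M_A = 238/5 kN·m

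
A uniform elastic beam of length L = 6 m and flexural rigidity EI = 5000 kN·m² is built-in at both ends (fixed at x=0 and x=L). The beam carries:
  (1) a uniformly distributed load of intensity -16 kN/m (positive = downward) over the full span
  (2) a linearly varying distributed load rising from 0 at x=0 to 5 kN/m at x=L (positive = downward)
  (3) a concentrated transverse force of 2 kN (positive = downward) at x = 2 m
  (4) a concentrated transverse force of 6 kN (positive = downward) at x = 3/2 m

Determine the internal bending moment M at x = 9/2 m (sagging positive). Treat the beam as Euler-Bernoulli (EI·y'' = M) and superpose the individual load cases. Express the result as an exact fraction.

M(9/2) = -691/144 kN·m

Load 1 — uniform load w=-16 kN/m over full span:
  M_1 = wLx/2 - wL²/12 - wx²/2 = (-16)·6·(9/2)/2 - (-16)·6²/12 - (-16)·(9/2)²/2 = -6 kN·m
Load 2 — triangular load w₀=5 kN/m (0→w₀ over full span):
  M_2 = 3w₀Lx/20 - w₀L²/30 - w₀x³/(6L) = 3·5·6·(9/2)/20 - 5·6²/30 - 5·(9/2)³/(6·6) = 51/32 kN·m
Load 3 — point force P=2 kN at a=2 m (b=L-a=4):
  M_3 = Pa²(a+3b)(L-x)/L³ - Pa²b/L²  [x>a] = 2·2²·(2+3·4)·(6-(9/2))/6³ - 2·2²·4/6² = -1/9 kN·m
Load 4 — point force P=6 kN at a=3/2 m (b=L-a=9/2):
  M_4 = Pa²(a+3b)(L-x)/L³ - Pa²b/L²  [x>a] = 6·(3/2)²·((3/2)+3·(9/2))·(6-(9/2))/6³ - 6·(3/2)²·(9/2)/6² = -9/32 kN·m
Superposition: M = Σ M_i = -691/144 kN·m ≈ -4.798611 kN·m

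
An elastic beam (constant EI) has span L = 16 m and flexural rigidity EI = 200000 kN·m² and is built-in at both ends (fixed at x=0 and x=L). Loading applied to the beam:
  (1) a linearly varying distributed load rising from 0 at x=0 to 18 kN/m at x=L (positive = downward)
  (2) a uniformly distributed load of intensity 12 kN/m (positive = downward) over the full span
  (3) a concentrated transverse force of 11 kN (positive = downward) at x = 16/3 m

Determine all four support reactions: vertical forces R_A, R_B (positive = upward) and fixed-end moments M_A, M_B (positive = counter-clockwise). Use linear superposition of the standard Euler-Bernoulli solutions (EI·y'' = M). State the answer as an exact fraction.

R_A = 19892/135 kN, M_A = 58816/135 kN·m, R_B = 26953/135 kN, M_B = -67424/135 kN·m

Load 1 — triangular load w₀=18 kN/m (0→w₀ over full span):
  R_A = 3w₀L/20 = 3·18·16/20 = 216/5 kN
  M_A = w₀L²/30 = 18·16²/30 = 768/5 kN·m
  R_B = 7w₀L/20 = 7·18·16/20 = 504/5 kN
  M_B = -w₀L²/20 = -18·16²/20 = -1152/5 kN·m
Load 2 — uniform load w=12 kN/m over full span:
  R_A = wL/2 = 12·16/2 = 96 kN
  M_A = wL²/12 = 12·16²/12 = 256 kN·m
  R_B = wL/2 = 12·16/2 = 96 kN
  M_B = -wL²/12 = -12·16²/12 = -256 kN·m
Load 3 — point force P=11 kN at a=16/3 m (b=L-a=32/3):
  R_A = Pb²(3a+b)/L³ = 11·(32/3)²·(3·(16/3)+(32/3))/16³ = 220/27 kN
  M_A = Pab²/L² = 11·(16/3)·(32/3)²/16² = 704/27 kN·m
  R_B = Pa²(a+3b)/L³ = 11·(16/3)²·((16/3)+3·(32/3))/16³ = 77/27 kN
  M_B = -Pa²b/L² = -11·(16/3)²·(32/3)/16² = -352/27 kN·m
Superposition: R_A = 19892/135 kN, M_A = 58816/135 kN·m, R_B = 26953/135 kN, M_B = -67424/135 kN·m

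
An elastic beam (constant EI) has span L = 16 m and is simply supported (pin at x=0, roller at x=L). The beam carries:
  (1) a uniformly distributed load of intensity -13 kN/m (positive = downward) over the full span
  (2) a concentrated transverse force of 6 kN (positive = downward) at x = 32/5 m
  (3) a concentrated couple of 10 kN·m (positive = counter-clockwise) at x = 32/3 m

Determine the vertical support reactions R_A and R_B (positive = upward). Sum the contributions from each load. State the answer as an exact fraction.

R_A = -3991/40 kN, R_B = -4089/40 kN

Load 1 — uniform load w=-13 kN/m over full span:
  R_A = wL/2 = (-13)·16/2 = -104 kN
  R_B = wL/2 = (-13)·16/2 = -104 kN
Load 2 — point force P=6 kN at a=32/5 m (b=L-a=48/5):
  R_A = Pb/L = 6·(48/5)/16 = 18/5 kN
  R_B = Pa/L = 6·(32/5)/16 = 12/5 kN
Load 3 — applied couple M₀=10 kN·m at a=32/3 m (b=L-a=16/3):
  R_A = M₀/L = 10/16 = 5/8 kN
  R_B = -M₀/L = -10/16 = -5/8 kN
Superposition: R_A = -3991/40 kN, R_B = -4089/40 kN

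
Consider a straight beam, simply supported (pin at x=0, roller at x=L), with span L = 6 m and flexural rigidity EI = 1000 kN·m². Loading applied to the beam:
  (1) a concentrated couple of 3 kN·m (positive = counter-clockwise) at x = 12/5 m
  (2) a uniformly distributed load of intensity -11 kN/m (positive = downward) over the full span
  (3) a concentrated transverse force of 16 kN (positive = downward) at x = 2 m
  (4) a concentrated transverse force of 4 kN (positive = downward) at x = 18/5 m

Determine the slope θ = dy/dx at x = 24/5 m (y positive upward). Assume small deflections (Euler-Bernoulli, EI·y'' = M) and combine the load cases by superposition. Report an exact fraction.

θ(24/5) = -10691/225000 rad

Load 1 — applied couple M₀=3 kN·m at a=12/5 m (b=L-a=18/5):
  θ_1 = (M₀x²/(2L)-M₀(x-a)+C₁)/EI  [x>a] with C₁=M₀(3b²-L²)/(6L)=6/25 = (3·(24/5)²/(2·6)-3·((24/5)-(12/5))+(6/25))/1000 = -3/2500 rad
Load 2 — uniform load w=-11 kN/m over full span:
  θ_2 = -w(L³-6Lx²+4x³)/(24EI) = -(-11)·(6³-6·6·(24/5)²+4·(24/5)³)/(24·1000) = -9801/125000 rad
Load 3 — point force P=16 kN at a=2 m (b=L-a=4):
  θ_3 = -Pa(2L²-6Lx+3x²+a²)/(6LEI)  [x>a] = -16·2·(2·6²-6·6·(24/5)+3·(24/5)²+2²)/(6·6·1000) = 692/28125 rad
Load 4 — point force P=4 kN at a=18/5 m (b=L-a=12/5):
  θ_4 = -Pa(2L²-6Lx+3x²+a²)/(6LEI)  [x>a] = -4·(18/5)·(2·6²-6·6·(24/5)+3·(24/5)²+(18/5)²)/(6·6·1000) = 117/15625 rad
Superposition: θ = Σ θ_i = -10691/225000 rad ≈ -0.047516 rad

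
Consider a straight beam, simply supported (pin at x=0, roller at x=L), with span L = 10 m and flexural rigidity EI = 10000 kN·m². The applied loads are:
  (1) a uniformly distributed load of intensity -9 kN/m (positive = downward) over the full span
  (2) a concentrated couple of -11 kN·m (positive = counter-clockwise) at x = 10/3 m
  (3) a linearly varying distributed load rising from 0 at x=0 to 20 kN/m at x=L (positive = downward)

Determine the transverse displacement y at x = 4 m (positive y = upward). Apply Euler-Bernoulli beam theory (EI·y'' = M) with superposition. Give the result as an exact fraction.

y(4) = -337/25000 m

Load 1 — uniform load w=-9 kN/m over full span:
  y_1 = -wx(L³-2Lx²+x³)/(24EI) = -(-9)·4·(10³-2·10·4²+4³)/(24·10000) = 279/2500 m
Load 2 — applied couple M₀=-11 kN·m at a=10/3 m (b=L-a=20/3):
  y_2 = (M₀x³/(6L)-M₀(x-a)²/2+C₁x)/EI  [x>a] with C₁=M₀(3b²-L²)/(6L)=-55/9 = ((-11)·4³/(6·10)-(-11)·(4-(10/3))²/2+(-55/9)·4)/10000 = -253/75000 m
Load 3 — triangular load w₀=20 kN/m (0→w₀ over full span):
  y_3 = -w₀x(7L⁴-10L²x²+3x⁴)/(360LEI) = -20·4·(7·10⁴-10·10²·4²+3·4⁴)/(360·10·10000) = -1141/9375 m
Superposition: y = Σ y_i = -337/25000 m ≈ -0.013480 m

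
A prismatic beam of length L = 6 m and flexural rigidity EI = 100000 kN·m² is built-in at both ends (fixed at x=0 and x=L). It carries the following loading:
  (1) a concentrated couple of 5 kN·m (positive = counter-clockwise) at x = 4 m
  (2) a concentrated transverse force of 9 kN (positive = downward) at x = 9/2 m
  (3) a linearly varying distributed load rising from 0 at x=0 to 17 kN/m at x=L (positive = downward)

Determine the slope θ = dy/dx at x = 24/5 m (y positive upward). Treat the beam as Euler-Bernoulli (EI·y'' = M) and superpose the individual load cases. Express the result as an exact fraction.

Load 1 — applied couple M₀=5 kN·m at a=4 m (b=L-a=2):
  θ_1 = (R_Ax²/2 - M_Ax - M₀(x-a))/EI  [x>a] with R_A=10/9, M_A=5/3 = ((10/9)·(24/5)²/2 - (5/3)·(24/5) - 5·((24/5)-4))/100000 = 1/125000 rad
Load 2 — point force P=9 kN at a=9/2 m (b=L-a=3/2):
  θ_2 = Pa²(L-x)(2bL-(3b+a)(L-x))/(2L³EI)  [x>a] = 9·(9/2)²·(6-(24/5))·(2·(3/2)·6-(3·(3/2)+(9/2))·(6-(24/5)))/(2·6³·100000) = 729/20000000 rad
Load 3 — triangular load w₀=17 kN/m (0→w₀ over full span):
  θ_3 = -w₀(2x(L-x)(L-2x)(x+2L)+x²(L-x)²)/(120LEI) = -17·(2·(24/5)·(6-(24/5))·(6-2·(24/5))·((24/5)+2·6)+(24/5)²·(6-(24/5))²)/(120·6·100000) = 306/1953125 rad
Superposition: θ = Σ θ_i = 100561/500000000 rad ≈ 0.000201 rad

θ(24/5) = 100561/500000000 rad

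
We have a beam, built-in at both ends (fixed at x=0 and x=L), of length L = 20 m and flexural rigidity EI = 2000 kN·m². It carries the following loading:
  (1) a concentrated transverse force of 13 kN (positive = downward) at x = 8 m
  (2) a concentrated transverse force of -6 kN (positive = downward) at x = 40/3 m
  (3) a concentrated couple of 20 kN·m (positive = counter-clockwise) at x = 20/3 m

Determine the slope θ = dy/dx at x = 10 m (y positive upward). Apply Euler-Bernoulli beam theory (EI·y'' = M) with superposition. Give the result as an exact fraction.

Load 1 — point force P=13 kN at a=8 m (b=L-a=12):
  θ_1 = Pa²(L-x)(2bL-(3b+a)(L-x))/(2L³EI)  [x>a] = 13·8²·(20-10)·(2·12·20-(3·12+8)·(20-10))/(2·20³·2000) = 13/1250 rad
Load 2 — point force P=-6 kN at a=40/3 m (b=L-a=20/3):
  θ_2 = -Pb²x(2aL-(3a+b)x)/(2L³EI)  [x≤a] = -(-6)·(20/3)²·10·(2·(40/3)·20-(3·(40/3)+(20/3))·10)/(2·20³·2000) = 1/180 rad
Load 3 — applied couple M₀=20 kN·m at a=20/3 m (b=L-a=40/3):
  θ_3 = (R_Ax²/2 - M_Ax - M₀(x-a))/EI  [x>a] with R_A=4/3, M_A=0 = ((4/3)·10²/2 - 0·10 - 20·(10-(20/3)))/2000 = 0 rad
Superposition: θ = Σ θ_i = 359/22500 rad ≈ 0.015956 rad

θ(10) = 359/22500 rad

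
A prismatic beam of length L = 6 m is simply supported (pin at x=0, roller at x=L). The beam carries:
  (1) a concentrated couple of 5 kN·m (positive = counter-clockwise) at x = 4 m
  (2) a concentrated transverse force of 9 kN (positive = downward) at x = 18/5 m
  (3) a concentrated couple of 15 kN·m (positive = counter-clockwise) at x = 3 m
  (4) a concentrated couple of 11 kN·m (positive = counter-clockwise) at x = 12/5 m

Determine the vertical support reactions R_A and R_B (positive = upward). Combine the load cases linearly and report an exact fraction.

R_A = 263/30 kN, R_B = 7/30 kN

Load 1 — applied couple M₀=5 kN·m at a=4 m (b=L-a=2):
  R_A = M₀/L = 5/6 kN
  R_B = -M₀/L = -5/6 kN
Load 2 — point force P=9 kN at a=18/5 m (b=L-a=12/5):
  R_A = Pb/L = 9·(12/5)/6 = 18/5 kN
  R_B = Pa/L = 9·(18/5)/6 = 27/5 kN
Load 3 — applied couple M₀=15 kN·m at a=3 m (b=L-a=3):
  R_A = M₀/L = 15/6 = 5/2 kN
  R_B = -M₀/L = -15/6 = -5/2 kN
Load 4 — applied couple M₀=11 kN·m at a=12/5 m (b=L-a=18/5):
  R_A = M₀/L = 11/6 kN
  R_B = -M₀/L = -11/6 kN
Superposition: R_A = 263/30 kN, R_B = 7/30 kN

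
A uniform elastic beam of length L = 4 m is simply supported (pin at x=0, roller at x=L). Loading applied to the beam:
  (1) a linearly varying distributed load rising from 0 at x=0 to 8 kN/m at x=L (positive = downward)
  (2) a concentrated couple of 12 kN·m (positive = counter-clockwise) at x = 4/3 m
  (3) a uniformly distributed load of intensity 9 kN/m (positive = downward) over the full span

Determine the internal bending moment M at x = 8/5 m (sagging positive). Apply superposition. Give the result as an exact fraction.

M(8/5) = 2156/125 kN·m

Load 1 — triangular load w₀=8 kN/m (0→w₀ over full span):
  M_1 = w₀Lx/6 - w₀x³/(6L) = 8·4·(8/5)/6 - 8·(8/5)³/(6·4) = 896/125 kN·m
Load 2 — applied couple M₀=12 kN·m at a=4/3 m (b=L-a=8/3):
  M_2 = M₀x/L - M₀  [x>a] = 12·(8/5)/4 - 12 = -36/5 kN·m
Load 3 — uniform load w=9 kN/m over full span:
  M_3 = wx(L-x)/2 = 9·(8/5)·(4-(8/5))/2 = 432/25 kN·m
Superposition: M = Σ M_i = 2156/125 kN·m ≈ 17.248000 kN·m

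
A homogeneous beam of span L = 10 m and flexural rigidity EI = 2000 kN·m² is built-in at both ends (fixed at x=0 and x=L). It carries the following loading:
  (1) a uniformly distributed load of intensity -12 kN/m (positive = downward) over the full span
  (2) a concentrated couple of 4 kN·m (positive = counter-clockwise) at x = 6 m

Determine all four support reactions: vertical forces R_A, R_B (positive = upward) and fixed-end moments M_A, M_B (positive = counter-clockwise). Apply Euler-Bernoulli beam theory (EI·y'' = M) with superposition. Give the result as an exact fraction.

R_A = -7428/125 kN, M_A = -2468/25 kN·m, R_B = -7572/125 kN, M_B = 2512/25 kN·m

Load 1 — uniform load w=-12 kN/m over full span:
  R_A = wL/2 = (-12)·10/2 = -60 kN
  M_A = wL²/12 = (-12)·10²/12 = -100 kN·m
  R_B = wL/2 = (-12)·10/2 = -60 kN
  M_B = -wL²/12 = -(-12)·10²/12 = 100 kN·m
Load 2 — applied couple M₀=4 kN·m at a=6 m (b=L-a=4):
  R_A = 6M₀ab/L³ = 6·4·6·4/10³ = 72/125 kN
  M_A = M₀b(2a-b)/L² = 4·4·(2·6-4)/10² = 32/25 kN·m
  R_B = -6M₀ab/L³ = -6·4·6·4/10³ = -72/125 kN
  M_B = M₀a(2b-a)/L² = 4·6·(2·4-6)/10² = 12/25 kN·m
Superposition: R_A = -7428/125 kN, M_A = -2468/25 kN·m, R_B = -7572/125 kN, M_B = 2512/25 kN·m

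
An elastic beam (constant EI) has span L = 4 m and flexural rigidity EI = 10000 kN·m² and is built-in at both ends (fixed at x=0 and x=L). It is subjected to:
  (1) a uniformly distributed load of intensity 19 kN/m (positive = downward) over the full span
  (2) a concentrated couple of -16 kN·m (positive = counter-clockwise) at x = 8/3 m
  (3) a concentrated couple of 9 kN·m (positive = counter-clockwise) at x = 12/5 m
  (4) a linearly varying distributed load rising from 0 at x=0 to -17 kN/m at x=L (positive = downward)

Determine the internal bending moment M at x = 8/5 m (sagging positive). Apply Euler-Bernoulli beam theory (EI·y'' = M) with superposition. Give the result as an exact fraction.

M(8/5) = 2212/375 kN·m

Load 1 — uniform load w=19 kN/m over full span:
  M_1 = wLx/2 - wL²/12 - wx²/2 = 19·4·(8/5)/2 - 19·4²/12 - 19·(8/5)²/2 = 836/75 kN·m
Load 2 — applied couple M₀=-16 kN·m at a=8/3 m (b=L-a=4/3):
  M_2 = R_Ax - M_A  [x≤a] with R_A=-16/3, M_A=-16/3 = (-16/3)·(8/5) - (-16/3) = -16/5 kN·m
Load 3 — applied couple M₀=9 kN·m at a=12/5 m (b=L-a=8/5):
  M_3 = R_Ax - M_A  [x≤a] with R_A=81/25, M_A=72/25 = (81/25)·(8/5) - (72/25) = 288/125 kN·m
Load 4 — triangular load w₀=-17 kN/m (0→w₀ over full span):
  M_4 = 3w₀Lx/20 - w₀L²/30 - w₀x³/(6L) = 3·(-17)·4·(8/5)/20 - (-17)·4²/30 - (-17)·(8/5)³/(6·4) = -544/125 kN·m
Superposition: M = Σ M_i = 2212/375 kN·m ≈ 5.898667 kN·m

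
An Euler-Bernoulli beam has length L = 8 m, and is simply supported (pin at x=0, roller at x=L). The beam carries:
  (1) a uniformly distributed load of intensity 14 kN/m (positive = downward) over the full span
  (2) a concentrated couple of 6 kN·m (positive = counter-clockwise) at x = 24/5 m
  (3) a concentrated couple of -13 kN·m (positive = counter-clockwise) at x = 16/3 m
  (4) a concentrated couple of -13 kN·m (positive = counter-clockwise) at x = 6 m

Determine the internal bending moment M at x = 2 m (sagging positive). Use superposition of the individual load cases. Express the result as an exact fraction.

M(2) = 79 kN·m

Load 1 — uniform load w=14 kN/m over full span:
  M_1 = wx(L-x)/2 = 14·2·(8-2)/2 = 84 kN·m
Load 2 — applied couple M₀=6 kN·m at a=24/5 m (b=L-a=16/5):
  M_2 = M₀x/L  [x≤a] = 6·2/8 = 3/2 kN·m
Load 3 — applied couple M₀=-13 kN·m at a=16/3 m (b=L-a=8/3):
  M_3 = M₀x/L  [x≤a] = (-13)·2/8 = -13/4 kN·m
Load 4 — applied couple M₀=-13 kN·m at a=6 m (b=L-a=2):
  M_4 = M₀x/L  [x≤a] = (-13)·2/8 = -13/4 kN·m
Superposition: M = Σ M_i = 79 kN·m ≈ 79.000000 kN·m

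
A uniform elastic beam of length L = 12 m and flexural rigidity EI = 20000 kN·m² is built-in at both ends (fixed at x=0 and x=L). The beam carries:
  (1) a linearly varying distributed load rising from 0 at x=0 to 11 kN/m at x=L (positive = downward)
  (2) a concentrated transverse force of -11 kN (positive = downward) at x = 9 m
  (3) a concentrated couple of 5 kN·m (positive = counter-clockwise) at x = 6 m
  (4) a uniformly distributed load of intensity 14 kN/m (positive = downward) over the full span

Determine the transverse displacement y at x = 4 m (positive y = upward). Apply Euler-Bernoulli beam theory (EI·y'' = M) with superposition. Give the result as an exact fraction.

y(4) = -70967/1800000 m

Load 1 — triangular load w₀=11 kN/m (0→w₀ over full span):
  y_1 = -w₀x²(L-x)²(x+2L)/(120LEI) = -11·4²·(12-4)²·(4+2·12)/(120·12·20000) = -308/28125 m
Load 2 — point force P=-11 kN at a=9 m (b=L-a=3):
  y_2 = -Pb²x²(3aL-(3a+b)x)/(6L³EI)  [x≤a] = -(-11)·3²·4²·(3·9·12-(3·9+3)·4)/(6·12³·20000) = 187/120000 m
Load 3 — applied couple M₀=5 kN·m at a=6 m (b=L-a=6):
  y_3 = (R_Ax³/6 - M_Ax²/2)/EI  [x≤a] with R_A=5/8, M_A=5/4 = ((5/8)·4³/6 - (5/4)·4²/2)/20000 = -1/6000 m
Load 4 — uniform load w=14 kN/m over full span:
  y_4 = -wx²(L-x)²/(24EI) = -14·4²·(12-4)²/(24·20000) = -56/1875 m
Superposition: y = Σ y_i = -70967/1800000 m ≈ -0.039426 m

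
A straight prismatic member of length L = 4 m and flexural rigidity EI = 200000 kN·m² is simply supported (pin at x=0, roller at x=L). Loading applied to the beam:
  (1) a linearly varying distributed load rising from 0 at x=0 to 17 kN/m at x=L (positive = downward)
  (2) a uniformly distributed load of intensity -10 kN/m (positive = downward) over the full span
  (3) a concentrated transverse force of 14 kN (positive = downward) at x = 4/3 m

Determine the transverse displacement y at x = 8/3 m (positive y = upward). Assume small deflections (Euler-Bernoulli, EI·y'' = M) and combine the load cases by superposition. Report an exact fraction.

y(8/3) = -106/2278125 m

Load 1 — triangular load w₀=17 kN/m (0→w₀ over full span):
  y_1 = -w₀x(7L⁴-10L²x²+3x⁴)/(360LEI) = -17·(8/3)·(7·4⁴-10·4²·(8/3)²+3·(8/3)⁴)/(360·4·200000) = -289/2278125 m
Load 2 — uniform load w=-10 kN/m over full span:
  y_2 = -wx(L³-2Lx²+x³)/(24EI) = -(-10)·(8/3)·(4³-2·4·(8/3)²+(8/3)³)/(24·200000) = 22/151875 m
Load 3 — point force P=14 kN at a=4/3 m (b=L-a=8/3):
  y_3 = -Pa(L-x)(2Lx-a²-x²)/(6LEI)  [x>a] = -14·(4/3)·(4-(8/3))·(2·4·(8/3)-(4/3)²-(8/3)²)/(6·4·200000) = -49/759375 m
Superposition: y = Σ y_i = -106/2278125 m ≈ -0.000047 m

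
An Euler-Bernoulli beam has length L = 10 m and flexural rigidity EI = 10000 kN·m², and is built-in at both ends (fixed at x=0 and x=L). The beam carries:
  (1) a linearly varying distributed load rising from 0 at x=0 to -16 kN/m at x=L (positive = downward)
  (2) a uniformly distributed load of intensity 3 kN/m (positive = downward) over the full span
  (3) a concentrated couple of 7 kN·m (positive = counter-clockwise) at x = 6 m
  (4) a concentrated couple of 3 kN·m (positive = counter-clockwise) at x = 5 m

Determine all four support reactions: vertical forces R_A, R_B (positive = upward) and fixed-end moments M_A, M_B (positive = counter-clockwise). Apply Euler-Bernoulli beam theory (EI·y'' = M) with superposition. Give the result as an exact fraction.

Load 1 — triangular load w₀=-16 kN/m (0→w₀ over full span):
  R_A = 3w₀L/20 = 3·(-16)·10/20 = -24 kN
  M_A = w₀L²/30 = (-16)·10²/30 = -160/3 kN·m
  R_B = 7w₀L/20 = 7·(-16)·10/20 = -56 kN
  M_B = -w₀L²/20 = -(-16)·10²/20 = 80 kN·m
Load 2 — uniform load w=3 kN/m over full span:
  R_A = wL/2 = 3·10/2 = 15 kN
  M_A = wL²/12 = 3·10²/12 = 25 kN·m
  R_B = wL/2 = 3·10/2 = 15 kN
  M_B = -wL²/12 = -3·10²/12 = -25 kN·m
Load 3 — applied couple M₀=7 kN·m at a=6 m (b=L-a=4):
  R_A = 6M₀ab/L³ = 6·7·6·4/10³ = 126/125 kN
  M_A = M₀b(2a-b)/L² = 7·4·(2·6-4)/10² = 56/25 kN·m
  R_B = -6M₀ab/L³ = -6·7·6·4/10³ = -126/125 kN
  M_B = M₀a(2b-a)/L² = 7·6·(2·4-6)/10² = 21/25 kN·m
Load 4 — applied couple M₀=3 kN·m at a=5 m (b=L-a=5):
  R_A = 6M₀ab/L³ = 6·3·5·5/10³ = 9/20 kN
  M_A = M₀b(2a-b)/L² = 3·5·(2·5-5)/10² = 3/4 kN·m
  R_B = -6M₀ab/L³ = -6·3·5·5/10³ = -9/20 kN
  M_B = M₀a(2b-a)/L² = 3·5·(2·5-5)/10² = 3/4 kN·m
Superposition: R_A = -3771/500 kN, M_A = -7603/300 kN·m, R_B = -21229/500 kN, M_B = 5659/100 kN·m

R_A = -3771/500 kN, M_A = -7603/300 kN·m, R_B = -21229/500 kN, M_B = 5659/100 kN·m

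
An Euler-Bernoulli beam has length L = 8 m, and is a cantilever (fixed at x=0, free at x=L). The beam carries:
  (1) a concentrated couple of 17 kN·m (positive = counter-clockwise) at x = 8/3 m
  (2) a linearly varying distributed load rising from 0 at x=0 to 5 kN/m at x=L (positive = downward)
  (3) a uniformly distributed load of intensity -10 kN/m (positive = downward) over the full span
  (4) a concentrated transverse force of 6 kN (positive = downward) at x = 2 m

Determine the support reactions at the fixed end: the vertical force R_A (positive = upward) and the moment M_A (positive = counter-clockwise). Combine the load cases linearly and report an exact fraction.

Load 1 — applied couple M₀=17 kN·m at a=8/3 m (b=L-a=16/3):
  R_A = 0 kN
  M_A = -M₀ = -17 kN·m
Load 2 — triangular load w₀=5 kN/m (0→w₀ over full span):
  R_A = w₀L/2 = 5·8/2 = 20 kN
  M_A = w₀L²/3 = 5·8²/3 = 320/3 kN·m
Load 3 — uniform load w=-10 kN/m over full span:
  R_A = wL = (-10)·8 = -80 kN
  M_A = wL²/2 = (-10)·8²/2 = -320 kN·m
Load 4 — point force P=6 kN at a=2 m (b=L-a=6):
  R_A = P = 6 kN
  M_A = Pa = 6·2 = 12 kN·m
Superposition: R_A = -54 kN, M_A = -655/3 kN·m

R_A = -54 kN, M_A = -655/3 kN·m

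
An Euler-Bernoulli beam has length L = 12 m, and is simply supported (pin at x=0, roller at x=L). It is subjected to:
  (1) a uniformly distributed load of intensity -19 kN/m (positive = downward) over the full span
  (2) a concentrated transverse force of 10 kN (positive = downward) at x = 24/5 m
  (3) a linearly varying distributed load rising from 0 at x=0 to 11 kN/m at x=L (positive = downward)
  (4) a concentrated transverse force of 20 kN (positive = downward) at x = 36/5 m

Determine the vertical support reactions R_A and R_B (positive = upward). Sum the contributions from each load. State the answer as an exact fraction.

Load 1 — uniform load w=-19 kN/m over full span:
  R_A = wL/2 = (-19)·12/2 = -114 kN
  R_B = wL/2 = (-19)·12/2 = -114 kN
Load 2 — point force P=10 kN at a=24/5 m (b=L-a=36/5):
  R_A = Pb/L = 10·(36/5)/12 = 6 kN
  R_B = Pa/L = 10·(24/5)/12 = 4 kN
Load 3 — triangular load w₀=11 kN/m (0→w₀ over full span):
  R_A = w₀L/6 = 11·12/6 = 22 kN
  R_B = w₀L/3 = 11·12/3 = 44 kN
Load 4 — point force P=20 kN at a=36/5 m (b=L-a=24/5):
  R_A = Pb/L = 20·(24/5)/12 = 8 kN
  R_B = Pa/L = 20·(36/5)/12 = 12 kN
Superposition: R_A = -78 kN, R_B = -54 kN

R_A = -78 kN, R_B = -54 kN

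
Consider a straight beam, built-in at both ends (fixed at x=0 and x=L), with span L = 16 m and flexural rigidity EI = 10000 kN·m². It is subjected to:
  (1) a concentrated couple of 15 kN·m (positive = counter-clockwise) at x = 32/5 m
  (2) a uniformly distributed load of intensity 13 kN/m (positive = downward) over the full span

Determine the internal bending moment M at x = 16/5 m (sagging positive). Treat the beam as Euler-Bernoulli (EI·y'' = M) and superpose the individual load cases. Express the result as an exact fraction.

M(16/5) = -643/75 kN·m

Load 1 — applied couple M₀=15 kN·m at a=32/5 m (b=L-a=48/5):
  M_1 = R_Ax - M_A  [x≤a] with R_A=27/20, M_A=9/5 = (27/20)·(16/5) - (9/5) = 63/25 kN·m
Load 2 — uniform load w=13 kN/m over full span:
  M_2 = wLx/2 - wL²/12 - wx²/2 = 13·16·(16/5)/2 - 13·16²/12 - 13·(16/5)²/2 = -832/75 kN·m
Superposition: M = Σ M_i = -643/75 kN·m ≈ -8.573333 kN·m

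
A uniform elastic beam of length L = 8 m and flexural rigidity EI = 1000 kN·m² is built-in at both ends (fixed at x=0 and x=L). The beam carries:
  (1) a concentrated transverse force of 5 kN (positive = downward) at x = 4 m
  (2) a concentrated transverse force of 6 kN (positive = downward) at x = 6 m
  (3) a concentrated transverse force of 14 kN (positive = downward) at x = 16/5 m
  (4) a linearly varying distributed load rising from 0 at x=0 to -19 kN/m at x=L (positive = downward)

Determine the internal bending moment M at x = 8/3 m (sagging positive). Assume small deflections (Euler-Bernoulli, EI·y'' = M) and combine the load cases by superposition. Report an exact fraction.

M(8/3) = -112583/40500 kN·m

Load 1 — point force P=5 kN at a=4 m (b=L-a=4):
  M_1 = Pb²(3a+b)x/L³ - Pab²/L²  [x≤a] = 5·4²·(3·4+4)·(8/3)/8³ - 5·4·4²/8² = 5/3 kN·m
Load 2 — point force P=6 kN at a=6 m (b=L-a=2):
  M_2 = Pb²(3a+b)x/L³ - Pab²/L²  [x≤a] = 6·2²·(3·6+2)·(8/3)/8³ - 6·6·2²/8² = 1/4 kN·m
Load 3 — point force P=14 kN at a=16/5 m (b=L-a=24/5):
  M_3 = Pb²(3a+b)x/L³ - Pab²/L²  [x≤a] = 14·(24/5)²·(3·(16/5)+(24/5))·(8/3)/8³ - 14·(16/5)·(24/5)²/8² = 1008/125 kN·m
Load 4 — triangular load w₀=-19 kN/m (0→w₀ over full span):
  M_4 = 3w₀Lx/20 - w₀L²/30 - w₀x³/(6L) = 3·(-19)·8·(8/3)/20 - (-19)·8²/30 - (-19)·(8/3)³/(6·8) = -5168/405 kN·m
Superposition: M = Σ M_i = -112583/40500 kN·m ≈ -2.779827 kN·m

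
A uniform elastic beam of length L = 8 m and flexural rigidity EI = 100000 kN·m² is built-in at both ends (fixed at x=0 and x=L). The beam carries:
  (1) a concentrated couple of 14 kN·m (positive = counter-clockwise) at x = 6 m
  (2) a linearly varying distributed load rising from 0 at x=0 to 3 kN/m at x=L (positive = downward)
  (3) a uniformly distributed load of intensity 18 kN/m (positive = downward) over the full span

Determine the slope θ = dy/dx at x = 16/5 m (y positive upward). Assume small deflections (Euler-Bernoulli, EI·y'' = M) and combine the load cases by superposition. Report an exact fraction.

θ(16/5) = -13897/31250000 rad

Load 1 — applied couple M₀=14 kN·m at a=6 m (b=L-a=2):
  θ_1 = (R_Ax²/2 - M_Ax)/EI  [x≤a] with R_A=63/32, M_A=35/8 = ((63/32)·(16/5)²/2 - (35/8)·(16/5))/100000 = -49/1250000 rad
Load 2 — triangular load w₀=3 kN/m (0→w₀ over full span):
  θ_2 = -w₀(2x(L-x)(L-2x)(x+2L)+x²(L-x)²)/(120LEI) = -3·(2·(16/5)·(8-(16/5))·(8-2·(16/5))·((16/5)+2·8)+(16/5)²·(8-(16/5))²)/(120·8·100000) = -72/1953125 rad
Load 3 — uniform load w=18 kN/m over full span:
  θ_3 = -wx(L-x)(L-2x)/(12EI) = -18·(16/5)·(8-(16/5))·(8-2·(16/5))/(12·100000) = -144/390625 rad
Superposition: θ = Σ θ_i = -13897/31250000 rad ≈ -0.000445 rad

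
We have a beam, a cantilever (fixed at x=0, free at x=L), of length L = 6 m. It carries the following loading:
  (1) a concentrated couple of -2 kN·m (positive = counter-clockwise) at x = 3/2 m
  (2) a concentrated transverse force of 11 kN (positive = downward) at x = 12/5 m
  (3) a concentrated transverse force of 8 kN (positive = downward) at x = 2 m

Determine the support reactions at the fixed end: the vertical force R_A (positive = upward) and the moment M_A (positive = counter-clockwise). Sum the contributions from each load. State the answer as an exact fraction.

Load 1 — applied couple M₀=-2 kN·m at a=3/2 m (b=L-a=9/2):
  R_A = 0 kN
  M_A = -M₀ = -(-2) = 2 kN·m
Load 2 — point force P=11 kN at a=12/5 m (b=L-a=18/5):
  R_A = P = 11 kN
  M_A = Pa = 11·(12/5) = 132/5 kN·m
Load 3 — point force P=8 kN at a=2 m (b=L-a=4):
  R_A = P = 8 kN
  M_A = Pa = 8·2 = 16 kN·m
Superposition: R_A = 19 kN, M_A = 222/5 kN·m

R_A = 19 kN, M_A = 222/5 kN·m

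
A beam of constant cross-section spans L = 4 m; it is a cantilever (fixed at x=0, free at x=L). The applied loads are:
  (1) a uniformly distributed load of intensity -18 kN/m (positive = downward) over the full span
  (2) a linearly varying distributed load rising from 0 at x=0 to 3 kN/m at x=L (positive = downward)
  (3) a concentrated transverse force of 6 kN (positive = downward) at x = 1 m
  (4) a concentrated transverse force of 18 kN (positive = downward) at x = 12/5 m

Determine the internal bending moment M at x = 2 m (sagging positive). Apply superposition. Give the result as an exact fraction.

M(2) = 119/5 kN·m

Load 1 — uniform load w=-18 kN/m over full span:
  M_1 = -w(L-x)²/2 = -(-18)·(4-2)²/2 = 36 kN·m
Load 2 — triangular load w₀=3 kN/m (0→w₀ over full span):
  M_2 = w₀Lx/2 - w₀L²/3 - w₀x³/(6L) = 3·4·2/2 - 3·4²/3 - 3·2³/(6·4) = -5 kN·m
Load 3 — point force P=6 kN at a=1 m (b=L-a=3):
  M_3 = 0  [x>a] = 0 kN·m
Load 4 — point force P=18 kN at a=12/5 m (b=L-a=8/5):
  M_4 = -P(a-x)  [x≤a] = -18·((12/5)-2) = -36/5 kN·m
Superposition: M = Σ M_i = 119/5 kN·m ≈ 23.800000 kN·m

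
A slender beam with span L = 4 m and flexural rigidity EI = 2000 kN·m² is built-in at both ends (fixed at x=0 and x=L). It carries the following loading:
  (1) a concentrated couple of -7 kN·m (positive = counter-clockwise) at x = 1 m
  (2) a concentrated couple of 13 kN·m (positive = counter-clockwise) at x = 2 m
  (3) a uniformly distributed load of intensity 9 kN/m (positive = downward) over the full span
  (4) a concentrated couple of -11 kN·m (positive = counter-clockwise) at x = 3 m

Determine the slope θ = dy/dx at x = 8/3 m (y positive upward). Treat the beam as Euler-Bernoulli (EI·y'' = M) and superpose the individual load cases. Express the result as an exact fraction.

Load 1 — applied couple M₀=-7 kN·m at a=1 m (b=L-a=3):
  θ_1 = (R_Ax²/2 - M_Ax - M₀(x-a))/EI  [x>a] with R_A=-63/32, M_A=21/16 = ((-63/32)·(8/3)²/2 - (21/16)·(8/3) - (-7)·((8/3)-1))/2000 = 7/12000 rad
Load 2 — applied couple M₀=13 kN·m at a=2 m (b=L-a=2):
  θ_2 = (R_Ax²/2 - M_Ax - M₀(x-a))/EI  [x>a] with R_A=39/8, M_A=13/4 = ((39/8)·(8/3)²/2 - (13/4)·(8/3) - 13·((8/3)-2))/2000 = 0 rad
Load 3 — uniform load w=9 kN/m over full span:
  θ_3 = -wx(L-x)(L-2x)/(12EI) = -9·(8/3)·(4-(8/3))·(4-2·(8/3))/(12·2000) = 2/1125 rad
Load 4 — applied couple M₀=-11 kN·m at a=3 m (b=L-a=1):
  θ_4 = (R_Ax²/2 - M_Ax)/EI  [x≤a] with R_A=-99/32, M_A=-55/16 = ((-99/32)·(8/3)²/2 - (-55/16)·(8/3))/2000 = -11/12000 rad
Superposition: θ = Σ θ_i = 13/9000 rad ≈ 0.001444 rad

θ(8/3) = 13/9000 rad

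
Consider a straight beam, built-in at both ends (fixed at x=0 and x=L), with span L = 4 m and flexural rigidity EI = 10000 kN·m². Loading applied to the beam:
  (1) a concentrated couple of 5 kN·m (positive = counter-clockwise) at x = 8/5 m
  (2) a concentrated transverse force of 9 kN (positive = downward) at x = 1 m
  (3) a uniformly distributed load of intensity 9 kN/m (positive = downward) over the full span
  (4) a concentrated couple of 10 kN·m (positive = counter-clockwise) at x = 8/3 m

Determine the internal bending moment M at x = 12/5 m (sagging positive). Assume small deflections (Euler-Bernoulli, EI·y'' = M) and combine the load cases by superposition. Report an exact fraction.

M(12/5) = 443/48 kN·m

Load 1 — applied couple M₀=5 kN·m at a=8/5 m (b=L-a=12/5):
  M_1 = R_Ax - M_A - M₀  [x>a] with R_A=9/5, M_A=3/5 = (9/5)·(12/5) - (3/5) - 5 = -32/25 kN·m
Load 2 — point force P=9 kN at a=1 m (b=L-a=3):
  M_2 = Pa²(a+3b)(L-x)/L³ - Pa²b/L²  [x>a] = 9·1²·(1+3·3)·(4-(12/5))/4³ - 9·1²·3/4² = 9/16 kN·m
Load 3 — uniform load w=9 kN/m over full span:
  M_3 = wLx/2 - wL²/12 - wx²/2 = 9·4·(12/5)/2 - 9·4²/12 - 9·(12/5)²/2 = 132/25 kN·m
Load 4 — applied couple M₀=10 kN·m at a=8/3 m (b=L-a=4/3):
  M_4 = R_Ax - M_A  [x≤a] with R_A=10/3, M_A=10/3 = (10/3)·(12/5) - (10/3) = 14/3 kN·m
Superposition: M = Σ M_i = 443/48 kN·m ≈ 9.229167 kN·m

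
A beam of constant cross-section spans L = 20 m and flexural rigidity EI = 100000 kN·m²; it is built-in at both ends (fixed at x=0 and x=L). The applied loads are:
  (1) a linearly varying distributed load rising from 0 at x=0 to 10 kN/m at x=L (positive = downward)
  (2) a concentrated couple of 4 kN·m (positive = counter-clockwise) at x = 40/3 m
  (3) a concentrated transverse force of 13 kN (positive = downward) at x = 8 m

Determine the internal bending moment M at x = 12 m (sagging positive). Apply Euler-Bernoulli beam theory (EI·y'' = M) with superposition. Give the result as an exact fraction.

M(12) = 36068/375 kN·m

Load 1 — triangular load w₀=10 kN/m (0→w₀ over full span):
  M_1 = 3w₀Lx/20 - w₀L²/30 - w₀x³/(6L) = 3·10·20·12/20 - 10·20²/30 - 10·12³/(6·20) = 248/3 kN·m
Load 2 — applied couple M₀=4 kN·m at a=40/3 m (b=L-a=20/3):
  M_2 = R_Ax - M_A  [x≤a] with R_A=4/15, M_A=4/3 = (4/15)·12 - (4/3) = 28/15 kN·m
Load 3 — point force P=13 kN at a=8 m (b=L-a=12):
  M_3 = Pa²(a+3b)(L-x)/L³ - Pa²b/L²  [x>a] = 13·8²·(8+3·12)·(20-12)/20³ - 13·8²·12/20² = 1456/125 kN·m
Superposition: M = Σ M_i = 36068/375 kN·m ≈ 96.181333 kN·m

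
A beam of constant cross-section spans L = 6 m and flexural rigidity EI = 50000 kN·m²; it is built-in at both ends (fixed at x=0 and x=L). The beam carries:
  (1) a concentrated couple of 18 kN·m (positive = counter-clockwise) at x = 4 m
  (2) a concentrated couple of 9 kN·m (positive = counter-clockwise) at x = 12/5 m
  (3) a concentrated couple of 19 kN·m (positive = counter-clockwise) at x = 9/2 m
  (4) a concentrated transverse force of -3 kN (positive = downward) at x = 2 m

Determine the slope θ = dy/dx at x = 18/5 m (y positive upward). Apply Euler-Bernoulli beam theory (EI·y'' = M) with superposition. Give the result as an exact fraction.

Load 1 — applied couple M₀=18 kN·m at a=4 m (b=L-a=2):
  θ_1 = (R_Ax²/2 - M_Ax)/EI  [x≤a] with R_A=4, M_A=6 = (4·(18/5)²/2 - 6·(18/5))/50000 = 27/312500 rad
Load 2 — applied couple M₀=9 kN·m at a=12/5 m (b=L-a=18/5):
  θ_2 = (R_Ax²/2 - M_Ax - M₀(x-a))/EI  [x>a] with R_A=54/25, M_A=27/25 = ((54/25)·(18/5)²/2 - (27/25)·(18/5) - 9·((18/5)-(12/5)))/50000 = -27/1953125 rad
Load 3 — applied couple M₀=19 kN·m at a=9/2 m (b=L-a=3/2):
  θ_3 = (R_Ax²/2 - M_Ax)/EI  [x≤a] with R_A=57/16, M_A=95/16 = ((57/16)·(18/5)²/2 - (95/16)·(18/5))/50000 = 171/5000000 rad
Load 4 — point force P=-3 kN at a=2 m (b=L-a=4):
  θ_4 = Pa²(L-x)(2bL-(3b+a)(L-x))/(2L³EI)  [x>a] = (-3)·2²·(6-(18/5))·(2·4·6-(3·4+2)·(6-(18/5)))/(2·6³·50000) = -3/156250 rad
Superposition: θ = Σ θ_i = 10947/125000000 rad ≈ 0.000088 rad

θ(18/5) = 10947/125000000 rad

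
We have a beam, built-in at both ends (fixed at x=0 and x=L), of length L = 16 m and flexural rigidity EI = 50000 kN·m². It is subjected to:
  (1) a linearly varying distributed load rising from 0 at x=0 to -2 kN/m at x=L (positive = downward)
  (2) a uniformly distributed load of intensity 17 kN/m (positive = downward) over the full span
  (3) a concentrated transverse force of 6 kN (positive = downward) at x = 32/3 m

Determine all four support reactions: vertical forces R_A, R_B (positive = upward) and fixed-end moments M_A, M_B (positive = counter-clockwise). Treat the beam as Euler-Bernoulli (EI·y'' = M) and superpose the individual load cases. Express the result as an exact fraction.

R_A = 5974/45 kN, M_A = 15872/45 kN·m, R_B = 5816/45 kN, M_B = -15808/45 kN·m

Load 1 — triangular load w₀=-2 kN/m (0→w₀ over full span):
  R_A = 3w₀L/20 = 3·(-2)·16/20 = -24/5 kN
  M_A = w₀L²/30 = (-2)·16²/30 = -256/15 kN·m
  R_B = 7w₀L/20 = 7·(-2)·16/20 = -56/5 kN
  M_B = -w₀L²/20 = -(-2)·16²/20 = 128/5 kN·m
Load 2 — uniform load w=17 kN/m over full span:
  R_A = wL/2 = 17·16/2 = 136 kN
  M_A = wL²/12 = 17·16²/12 = 1088/3 kN·m
  R_B = wL/2 = 17·16/2 = 136 kN
  M_B = -wL²/12 = -17·16²/12 = -1088/3 kN·m
Load 3 — point force P=6 kN at a=32/3 m (b=L-a=16/3):
  R_A = Pb²(3a+b)/L³ = 6·(16/3)²·(3·(32/3)+(16/3))/16³ = 14/9 kN
  M_A = Pab²/L² = 6·(32/3)·(16/3)²/16² = 64/9 kN·m
  R_B = Pa²(a+3b)/L³ = 6·(32/3)²·((32/3)+3·(16/3))/16³ = 40/9 kN
  M_B = -Pa²b/L² = -6·(32/3)²·(16/3)/16² = -128/9 kN·m
Superposition: R_A = 5974/45 kN, M_A = 15872/45 kN·m, R_B = 5816/45 kN, M_B = -15808/45 kN·m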